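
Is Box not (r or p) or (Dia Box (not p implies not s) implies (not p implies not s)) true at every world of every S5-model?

Yes, valid

Tableau for the negation not (Box not (r or p) or (Dia Box (not p implies not s) implies (not p implies not s))):
1. not (Box not (r or p) or (Dia Box (not p implies not s) implies (not p implies not s))), w0
2. not Box not (r or p), w0
3. not (Dia Box (not p implies not s) implies (not p implies not s)), w0
4. Dia Box (not p implies not s), w0
5. not (not p implies not s), w0
6. not p, w0
7. s, w0
8. r or p, w1
9. p, w1
10. Box (not p implies not s), w2
11. not p implies not s, w0
12. not p implies not s, w1
13. not p implies not s, w2
14. not s, w0
Accessibility: w0Rw0, w0Rw1, w0Rw2, w1Rw0, w1Rw1, w1Rw2, w2Rw0, w2Rw1, w2Rw2
Branch closes: s and not s both at w0.
Every branch of the negation's tableau closes; the branch above is one of them.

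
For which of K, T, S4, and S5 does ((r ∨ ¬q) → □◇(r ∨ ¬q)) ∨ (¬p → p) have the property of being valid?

S5-tableau for the negation ¬(((r ∨ ¬q) → □◇(r ∨ ¬q)) ∨ (¬p → p)):
1. ¬(((r ∨ ¬q) → □◇(r ∨ ¬q)) ∨ (¬p → p)), u
2. ¬((r ∨ ¬q) → □◇(r ∨ ¬q)), u   [¬∨-rule on 1]
3. ¬(¬p → p), u   [¬∨-rule on 1]
4. r ∨ ¬q, u   [¬→-rule on 2]
5. ¬□◇(r ∨ ¬q), u   [¬→-rule on 2]
6. ¬p, u   [¬→-rule on 3]
7. ¬q, u   [∨-rule on 4 (branches; this branch)]
8. ¬◇(r ∨ ¬q), v   [¬□-rule on 5: fresh world v, uRv]
9. ¬(r ∨ ¬q), u   [¬◇-rule on 8 via vRu]
10. ¬r, u   [¬∨-rule on 9]
11. q, u   [¬∨-rule on 9]
Accessibility: uRu, uRv, vRu, vRv
Branch closes: q and ¬q both at u.
Every branch closes (one shown): valid in S5.
S4-tableau for the negation ¬(((r ∨ ¬q) → □◇(r ∨ ¬q)) ∨ (¬p → p)):
1. ¬(((r ∨ ¬q) → □◇(r ∨ ¬q)) ∨ (¬p → p)), u
2. ¬((r ∨ ¬q) → □◇(r ∨ ¬q)), u   [¬∨-rule on 1]
3. ¬(¬p → p), u   [¬∨-rule on 1]
4. r ∨ ¬q, u   [¬→-rule on 2]
5. ¬□◇(r ∨ ¬q), u   [¬→-rule on 2]
6. ¬p, u   [¬→-rule on 3]
7. ¬q, u   [∨-rule on 4 (branches; this branch)]
8. ¬◇(r ∨ ¬q), v   [¬□-rule on 5: fresh world v, uRv]
9. ¬(r ∨ ¬q), v   [¬◇-rule on 8 via vRv]
10. ¬r, v   [¬∨-rule on 9]
11. q, v   [¬∨-rule on 9]
Accessibility: uRu, uRv, vRv
Complete open branch: countermodel on an S4-frame, so not valid in S4, nor in K, T (the same frame is also a K-frame and a T-frame).

S5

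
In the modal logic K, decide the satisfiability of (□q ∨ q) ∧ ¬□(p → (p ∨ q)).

Unsatisfiable

1. (□q ∨ q) ∧ ¬□(p → (p ∨ q)), 0
2. □q ∨ q, 0   [∧-rule on 1]
3. ¬□(p → (p ∨ q)), 0   [∧-rule on 1]
4. q, 0   [∨-rule on 2 (branches; this branch)]
5. ¬(p → (p ∨ q)), 1   [¬□-rule on 3: fresh world 1, 0R1]
6. p, 1   [¬→-rule on 5]
7. ¬(p ∨ q), 1   [¬→-rule on 5]
8. ¬p, 1   [¬∨-rule on 7]
9. ¬q, 1   [¬∨-rule on 7]
Accessibility: 0R1
Branch closes: p and ¬p both at 1.
Every branch closes; the branch above is one of them.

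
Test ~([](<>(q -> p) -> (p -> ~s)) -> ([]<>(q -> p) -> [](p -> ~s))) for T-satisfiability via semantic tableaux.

1. ~([](<>(q -> p) -> (p -> ~s)) -> ([]<>(q -> p) -> [](p -> ~s))), u
2. [](<>(q -> p) -> (p -> ~s)), u
3. ~([]<>(q -> p) -> [](p -> ~s)), u
4. []<>(q -> p), u
5. ~[](p -> ~s), u
6. <>(q -> p) -> (p -> ~s), u
7. <>(q -> p), u
8. p -> ~s, u
9. ~s, u
10. ~(p -> ~s), v
11. p, v
12. s, v
13. <>(q -> p) -> (p -> ~s), v
14. <>(q -> p), v
15. ~<>(q -> p), v
16. ~(q -> p), v
17. q, v
18. ~p, v
Accessibility: uRu, uRv, vRv
Branch closes: p and ~p both at v.
All branches of the tableau close; one closing branch shown above.

Unsatisfiable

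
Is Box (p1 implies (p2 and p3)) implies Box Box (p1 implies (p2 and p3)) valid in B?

No, not valid

Tableau for the negation not (Box (p1 implies (p2 and p3)) implies Box Box (p1 implies (p2 and p3))):
1. not (Box (p1 implies (p2 and p3)) implies Box Box (p1 implies (p2 and p3))), 0
2. Box (p1 implies (p2 and p3)), 0
3. not Box Box (p1 implies (p2 and p3)), 0
4. p1 implies (p2 and p3), 0
5. p2 and p3, 0
6. p2, 0
7. p3, 0
8. not Box (p1 implies (p2 and p3)), 1
9. p1 implies (p2 and p3), 1
10. p2 and p3, 1
11. p2, 1
12. p3, 1
13. not (p1 implies (p2 and p3)), 2
14. p1, 2
15. not (p2 and p3), 2
16. not p3, 2
Accessibility: 0R0, 0R1, 1R0, 1R1, 1R2, 2R1, 2R2
The negation has an open branch (countermodel exists).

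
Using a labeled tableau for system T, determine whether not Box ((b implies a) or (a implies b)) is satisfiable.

No, unsatisfiable

1. not Box ((b implies a) or (a implies b)), w0
2. not ((b implies a) or (a implies b)), w1
3. not (b implies a), w1
4. not (a implies b), w1
5. b, w1
6. not a, w1
7. a, w1
8. not b, w1
Accessibility: w0Rw0, w0Rw1, w1Rw1
Branch closes: a and not a both at w1.
All branches of the tableau close; one closing branch shown above.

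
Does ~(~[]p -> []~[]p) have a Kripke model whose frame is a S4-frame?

Satisfiable (open branch found)

1. ~(~[]p -> []~[]p), 0
2. ~[]p, 0   [~->-rule on 1]
3. ~[]~[]p, 0   [~->-rule on 1]
4. ~p, 1   [~[]-rule on 2: fresh world 1, 0R1]
5. []p, 2   [~[]-rule on 3: fresh world 2, 0R2]
6. p, 2   [[]-rule on 5 via 2R2]
Accessibility: 0R0, 0R1, 0R2, 1R1, 2R2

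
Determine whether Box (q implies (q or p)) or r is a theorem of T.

Valid in T

Tableau for the negation not (Box (q implies (q or p)) or r):
1. not (Box (q implies (q or p)) or r), w0
2. not Box (q implies (q or p)), w0
3. not r, w0
4. not (q implies (q or p)), w1
5. q, w1
6. not (q or p), w1
7. not q, w1
8. not p, w1
Accessibility: w0Rw0, w0Rw1, w1Rw1
Branch closes: q and not q both at w1.
Every branch of the negation's tableau closes; the branch above is one of them.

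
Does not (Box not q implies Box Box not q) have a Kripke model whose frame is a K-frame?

Yes, satisfiable

1. not (Box not q implies Box Box not q), w0
2. Box not q, w0   [neg-implies-rule on 1]
3. not Box Box not q, w0   [neg-implies-rule on 1]
4. not Box not q, w1   [neg-Box-rule on 3: fresh world w1, w0Rw1]
5. not q, w1   [Box-rule on 2 via w0Rw1]
6. q, w2   [neg-Box-rule on 4: fresh world w2, w1Rw2]
Accessibility: w0Rw1, w1Rw2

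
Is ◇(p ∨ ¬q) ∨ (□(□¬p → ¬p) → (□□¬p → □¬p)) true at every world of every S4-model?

Valid in S4

Tableau for the negation ¬(◇(p ∨ ¬q) ∨ (□(□¬p → ¬p) → (□□¬p → □¬p))):
1. ¬(◇(p ∨ ¬q) ∨ (□(□¬p → ¬p) → (□□¬p → □¬p))), w0
2. ¬◇(p ∨ ¬q), w0
3. ¬(□(□¬p → ¬p) → (□□¬p → □¬p)), w0
4. □(□¬p → ¬p), w0
5. ¬(□□¬p → □¬p), w0
6. □□¬p, w0
7. ¬□¬p, w0
8. ¬(p ∨ ¬q), w0
9. ¬p, w0
10. q, w0
11. □¬p → ¬p, w0
12. □¬p, w0
13. p, w1
14. ¬(p ∨ ¬q), w1
15. ¬p, w1
16. q, w1
Accessibility: w0Rw0, w0Rw1, w1Rw1
Branch closes: p and ¬p both at w1.
Every branch of the negation's tableau closes; the branch above is one of them.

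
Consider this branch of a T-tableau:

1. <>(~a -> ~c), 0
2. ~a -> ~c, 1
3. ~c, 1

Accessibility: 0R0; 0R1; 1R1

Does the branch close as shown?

Not closed

No atom appears with both signs at the same world.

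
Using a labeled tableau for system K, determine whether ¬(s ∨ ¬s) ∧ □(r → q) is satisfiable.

No, unsatisfiable

1. ¬(s ∨ ¬s) ∧ □(r → q), 0
2. ¬(s ∨ ¬s), 0
3. □(r → q), 0
4. ¬s, 0
5. s, 0
Branch closes: s and ¬s both at 0.
All branches of the tableau close; one closing branch shown above.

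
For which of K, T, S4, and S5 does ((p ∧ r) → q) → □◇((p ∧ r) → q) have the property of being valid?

S5-tableau for the negation ¬(((p ∧ r) → q) → □◇((p ∧ r) → q)):
1. ¬(((p ∧ r) → q) → □◇((p ∧ r) → q)), 0
2. (p ∧ r) → q, 0
3. ¬□◇((p ∧ r) → q), 0
4. ¬(p ∧ r), 0
5. ¬r, 0
6. ¬◇((p ∧ r) → q), 1
7. ¬((p ∧ r) → q), 0
8. p ∧ r, 0
9. ¬q, 0
10. p, 0
11. r, 0
Accessibility: 0R0, 0R1, 1R0, 1R1
Branch closes: r and ¬r both at 0.
Every branch closes (one shown): valid in S5.
S4-tableau for the negation ¬(((p ∧ r) → q) → □◇((p ∧ r) → q)):
1. ¬(((p ∧ r) → q) → □◇((p ∧ r) → q)), 0
2. (p ∧ r) → q, 0
3. ¬□◇((p ∧ r) → q), 0
4. q, 0
5. ¬◇((p ∧ r) → q), 1
6. ¬((p ∧ r) → q), 1
7. p ∧ r, 1
8. ¬q, 1
9. p, 1
10. r, 1
Accessibility: 0R0, 0R1, 1R1
Complete open branch: countermodel on an S4-frame, so not valid in S4, nor in K, T (the same frame is also a K-frame and a T-frame).

S5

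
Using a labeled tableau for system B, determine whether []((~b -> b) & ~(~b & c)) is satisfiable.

1. []((~b -> b) & ~(~b & c)), u
2. (~b -> b) & ~(~b & c), u   [[]-rule on 1 via uRu]
3. ~b -> b, u   [&-rule on 2]
4. ~(~b & c), u   [&-rule on 2]
5. b, u   [->-rule on 3 (branches; this branch)]
6. ~c, u   [~&-rule on 4 (branches; this branch)]
Accessibility: uRu

Satisfiable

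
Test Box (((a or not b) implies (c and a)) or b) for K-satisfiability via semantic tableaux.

Satisfiable

1. Box (((a or not b) implies (c and a)) or b), u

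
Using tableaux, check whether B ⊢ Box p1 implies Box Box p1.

Not valid

Tableau for the negation not (Box p1 implies Box Box p1):
1. not (Box p1 implies Box Box p1), u
2. Box p1, u
3. not Box Box p1, u
4. p1, u
5. not Box p1, v
6. p1, v
7. not p1, w
Accessibility: uRu, uRv, vRu, vRv, vRw, wRv, wRw
The negation has an open branch (countermodel exists).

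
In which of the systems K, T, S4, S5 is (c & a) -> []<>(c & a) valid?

S4-tableau for the negation ~((c & a) -> []<>(c & a)):
1. ~((c & a) -> []<>(c & a)), 0
2. c & a, 0
3. ~[]<>(c & a), 0
4. c, 0
5. a, 0
6. ~<>(c & a), 1
7. ~(c & a), 1
8. ~a, 1
Accessibility: 0R0, 0R1, 1R1
Complete open branch: countermodel on an S4-frame, so not valid in S4, nor in K, T (the same frame is also a K-frame and a T-frame).
S5-tableau for the negation ~((c & a) -> []<>(c & a)):
1. ~((c & a) -> []<>(c & a)), 0
2. c & a, 0
3. ~[]<>(c & a), 0
4. c, 0
5. a, 0
6. ~<>(c & a), 1
7. ~(c & a), 0
8. ~(c & a), 1
9. ~a, 0
Accessibility: 0R0, 0R1, 1R0, 1R1
Branch closes: a and ~a both at 0.
Every branch closes (one shown): valid in S5.

S5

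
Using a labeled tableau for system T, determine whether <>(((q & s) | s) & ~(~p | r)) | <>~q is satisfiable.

1. <>(((q & s) | s) & ~(~p | r)) | <>~q, w0
2. <>~q, w0
3. ~q, w1
Accessibility: w0Rw0, w0Rw1, w1Rw1

Satisfiable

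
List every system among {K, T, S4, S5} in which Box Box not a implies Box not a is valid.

T, S4, S5

K-tableau for the negation not (Box Box not a implies Box not a):
1. not (Box Box not a implies Box not a), w0
2. Box Box not a, w0
3. not Box not a, w0
4. a, w1
5. Box not a, w1
Accessibility: w0Rw1
Complete open branch: countermodel on a K-frame, so not valid in K.
T-tableau for the negation not (Box Box not a implies Box not a):
1. not (Box Box not a implies Box not a), w0
2. Box Box not a, w0
3. not Box not a, w0
4. Box not a, w0
5. not a, w0
6. a, w1
7. Box not a, w1
8. not a, w1
Accessibility: w0Rw0, w0Rw1, w1Rw1
Branch closes: a and not a both at w1.
Every branch closes (one shown): valid in T, hence also in S4, S5 (every theorem of T is a theorem of S4 and S5).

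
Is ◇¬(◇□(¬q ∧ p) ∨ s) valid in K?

Invalid (countermodel exists)

Tableau for the negation ¬◇¬(◇□(¬q ∧ p) ∨ s):
1. ¬◇¬(◇□(¬q ∧ p) ∨ s), 0
The negation has an open branch (countermodel exists).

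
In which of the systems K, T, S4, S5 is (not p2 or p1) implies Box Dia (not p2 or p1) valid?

S5

S5-tableau for the negation not ((not p2 or p1) implies Box Dia (not p2 or p1)):
1. not ((not p2 or p1) implies Box Dia (not p2 or p1)), w0
2. not p2 or p1, w0   [neg-implies-rule on 1]
3. not Box Dia (not p2 or p1), w0   [neg-implies-rule on 1]
4. p1, w0   [or-rule on 2 (branches; this branch)]
5. not Dia (not p2 or p1), w1   [neg-Box-rule on 3: fresh world w1, w0Rw1]
6. not (not p2 or p1), w0   [neg-Dia-rule on 5 via w1Rw0]
7. p2, w0   [neg-or-rule on 6]
8. not p1, w0   [neg-or-rule on 6]
Accessibility: w0Rw0, w0Rw1, w1Rw0, w1Rw1
Branch closes: p1 and not p1 both at w0.
Every branch closes (one shown): valid in S5.
S4-tableau for the negation not ((not p2 or p1) implies Box Dia (not p2 or p1)):
1. not ((not p2 or p1) implies Box Dia (not p2 or p1)), w0
2. not p2 or p1, w0   [neg-implies-rule on 1]
3. not Box Dia (not p2 or p1), w0   [neg-implies-rule on 1]
4. p1, w0   [or-rule on 2 (branches; this branch)]
5. not Dia (not p2 or p1), w1   [neg-Box-rule on 3: fresh world w1, w0Rw1]
6. not (not p2 or p1), w1   [neg-Dia-rule on 5 via w1Rw1]
7. p2, w1   [neg-or-rule on 6]
8. not p1, w1   [neg-or-rule on 6]
Accessibility: w0Rw0, w0Rw1, w1Rw1
Complete open branch: countermodel on an S4-frame, so not valid in S4, nor in K, T (the same frame is also a K-frame and a T-frame).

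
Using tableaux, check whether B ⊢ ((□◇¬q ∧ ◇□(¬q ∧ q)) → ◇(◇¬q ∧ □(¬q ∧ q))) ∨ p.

Valid

Tableau for the negation ¬(((□◇¬q ∧ ◇□(¬q ∧ q)) → ◇(◇¬q ∧ □(¬q ∧ q))) ∨ p):
1. ¬(((□◇¬q ∧ ◇□(¬q ∧ q)) → ◇(◇¬q ∧ □(¬q ∧ q))) ∨ p), u
2. ¬((□◇¬q ∧ ◇□(¬q ∧ q)) → ◇(◇¬q ∧ □(¬q ∧ q))), u   [¬∨-rule on 1]
3. ¬p, u   [¬∨-rule on 1]
4. □◇¬q ∧ ◇□(¬q ∧ q), u   [¬→-rule on 2]
5. ¬◇(◇¬q ∧ □(¬q ∧ q)), u   [¬→-rule on 2]
6. □◇¬q, u   [∧-rule on 4]
7. ◇□(¬q ∧ q), u   [∧-rule on 4]
8. ¬(◇¬q ∧ □(¬q ∧ q)), u   [¬◇-rule on 5 via uRu]
9. ◇¬q, u   [□-rule on 6 via uRu]
10. ¬◇¬q, u   [¬∧-rule on 8 (branches; this branch)]
11. q, u   [¬◇-rule on 10 via uRu]
12. □(¬q ∧ q), v   [◇-rule on 7: fresh world v, uRv]
13. ¬(◇¬q ∧ □(¬q ∧ q)), v   [¬◇-rule on 5 via uRv]
14. ◇¬q, v   [□-rule on 6 via uRv]
15. q, v   [¬◇-rule on 10 via uRv]
16. ¬q ∧ q, u   [□-rule on 12 via vRu]
17. ¬q, u   [∧-rule on 16]
Accessibility: uRu, uRv, vRu, vRv
Branch closes: q and ¬q both at u.
Every branch of the negation's tableau closes; the branch above is one of them.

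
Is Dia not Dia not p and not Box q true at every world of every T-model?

No, not valid

Tableau for the negation not (Dia not Dia not p and not Box q):
1. not (Dia not Dia not p and not Box q), 0
2. Box q, 0
3. q, 0
Accessibility: 0R0
The negation has an open branch (countermodel exists).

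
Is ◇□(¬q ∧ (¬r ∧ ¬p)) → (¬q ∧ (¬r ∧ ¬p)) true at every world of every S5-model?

Valid

Tableau for the negation ¬(◇□(¬q ∧ (¬r ∧ ¬p)) → (¬q ∧ (¬r ∧ ¬p))):
1. ¬(◇□(¬q ∧ (¬r ∧ ¬p)) → (¬q ∧ (¬r ∧ ¬p))), u
2. ◇□(¬q ∧ (¬r ∧ ¬p)), u
3. ¬(¬q ∧ (¬r ∧ ¬p)), u
4. ¬(¬r ∧ ¬p), u
5. p, u
6. □(¬q ∧ (¬r ∧ ¬p)), v
7. ¬q ∧ (¬r ∧ ¬p), u
8. ¬q, u
9. ¬r ∧ ¬p, u
10. ¬r, u
11. ¬p, u
Accessibility: uRu, uRv, vRu, vRv
Branch closes: p and ¬p both at u.
Every branch of the negation's tableau closes; the branch above is one of them.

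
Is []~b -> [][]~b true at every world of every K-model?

Tableau for the negation ~([]~b -> [][]~b):
1. ~([]~b -> [][]~b), w0
2. []~b, w0
3. ~[][]~b, w0
4. ~[]~b, w1
5. ~b, w1
6. b, w2
Accessibility: w0Rw1, w1Rw2
The negation has an open branch (countermodel exists).

No, not valid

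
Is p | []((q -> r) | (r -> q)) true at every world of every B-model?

Valid in B

Tableau for the negation ~(p | []((q -> r) | (r -> q))):
1. ~(p | []((q -> r) | (r -> q))), 0
2. ~p, 0   [~|-rule on 1]
3. ~[]((q -> r) | (r -> q)), 0   [~|-rule on 1]
4. ~((q -> r) | (r -> q)), 1   [~[]-rule on 3: fresh world 1, 0R1]
5. ~(q -> r), 1   [~|-rule on 4]
6. ~(r -> q), 1   [~|-rule on 4]
7. q, 1   [~->-rule on 5]
8. ~r, 1   [~->-rule on 5]
9. r, 1   [~->-rule on 6]
10. ~q, 1   [~->-rule on 6]
Accessibility: 0R0, 0R1, 1R0, 1R1
Branch closes: r and ~r both at 1.
All branches of the negation close; one closing branch shown above.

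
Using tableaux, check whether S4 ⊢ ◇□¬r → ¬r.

Not valid

Tableau for the negation ¬(◇□¬r → ¬r):
1. ¬(◇□¬r → ¬r), u
2. ◇□¬r, u
3. r, u
4. □¬r, v
5. ¬r, v
Accessibility: uRu, uRv, vRv
The negation has an open branch (countermodel exists).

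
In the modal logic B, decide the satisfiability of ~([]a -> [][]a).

1. ~([]a -> [][]a), 0
2. []a, 0
3. ~[][]a, 0
4. a, 0
5. ~[]a, 1
6. a, 1
7. ~a, 2
Accessibility: 0R0, 0R1, 1R0, 1R1, 1R2, 2R1, 2R2

Satisfiable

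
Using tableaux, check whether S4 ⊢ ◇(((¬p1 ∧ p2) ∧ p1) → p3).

Tableau for the negation ¬◇(((¬p1 ∧ p2) ∧ p1) → p3):
1. ¬◇(((¬p1 ∧ p2) ∧ p1) → p3), w0
2. ¬(((¬p1 ∧ p2) ∧ p1) → p3), w0
3. (¬p1 ∧ p2) ∧ p1, w0
4. ¬p3, w0
5. ¬p1 ∧ p2, w0
6. p1, w0
7. ¬p1, w0
8. p2, w0
Accessibility: w0Rw0
Branch closes: p1 and ¬p1 both at w0.
All branches of the negation close; one closing branch shown above.

Valid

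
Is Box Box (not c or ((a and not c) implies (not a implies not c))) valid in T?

Tableau for the negation not Box Box (not c or ((a and not c) implies (not a implies not c))):
1. not Box Box (not c or ((a and not c) implies (not a implies not c))), u
2. not Box (not c or ((a and not c) implies (not a implies not c))), v
3. not (not c or ((a and not c) implies (not a implies not c))), w
4. c, w
5. not ((a and not c) implies (not a implies not c)), w
6. a and not c, w
7. not (not a implies not c), w
8. a, w
9. not c, w
Accessibility: uRu, uRv, vRv, vRw, wRw
Branch closes: c and not c both at w.
Every branch of the negation's tableau closes; the branch above is one of them.

Yes, valid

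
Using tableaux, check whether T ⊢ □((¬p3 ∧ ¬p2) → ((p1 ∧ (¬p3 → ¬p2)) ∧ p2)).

Tableau for the negation ¬□((¬p3 ∧ ¬p2) → ((p1 ∧ (¬p3 → ¬p2)) ∧ p2)):
1. ¬□((¬p3 ∧ ¬p2) → ((p1 ∧ (¬p3 → ¬p2)) ∧ p2)), u
2. ¬((¬p3 ∧ ¬p2) → ((p1 ∧ (¬p3 → ¬p2)) ∧ p2)), v   [¬□-rule on 1: fresh world v, uRv]
3. ¬p3 ∧ ¬p2, v   [¬→-rule on 2]
4. ¬((p1 ∧ (¬p3 → ¬p2)) ∧ p2), v   [¬→-rule on 2]
5. ¬p3, v   [∧-rule on 3]
6. ¬p2, v   [∧-rule on 3]
Accessibility: uRu, uRv, vRv
The negation has an open branch (countermodel exists).

Invalid (countermodel exists)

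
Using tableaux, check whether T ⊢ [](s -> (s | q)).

Valid in T

Tableau for the negation ~[](s -> (s | q)):
1. ~[](s -> (s | q)), 0
2. ~(s -> (s | q)), 1   [~[]-rule on 1: fresh world 1, 0R1]
3. s, 1   [~->-rule on 2]
4. ~(s | q), 1   [~->-rule on 2]
5. ~s, 1   [~|-rule on 4]
6. ~q, 1   [~|-rule on 4]
Accessibility: 0R0, 0R1, 1R1
Branch closes: s and ~s both at 1.
Every branch of the negation's tableau closes; the branch above is one of them.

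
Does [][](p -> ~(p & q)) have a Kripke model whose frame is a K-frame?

Yes, satisfiable

1. [][](p -> ~(p & q)), 0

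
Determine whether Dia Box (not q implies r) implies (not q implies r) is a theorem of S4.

No, not valid

Tableau for the negation not (Dia Box (not q implies r) implies (not q implies r)):
1. not (Dia Box (not q implies r) implies (not q implies r)), w0
2. Dia Box (not q implies r), w0
3. not (not q implies r), w0
4. not q, w0
5. not r, w0
6. Box (not q implies r), w1
7. not q implies r, w1
8. r, w1
Accessibility: w0Rw0, w0Rw1, w1Rw1
The negation has an open branch (countermodel exists).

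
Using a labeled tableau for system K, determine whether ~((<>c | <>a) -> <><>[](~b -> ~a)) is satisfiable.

1. ~((<>c | <>a) -> <><>[](~b -> ~a)), w0
2. <>c | <>a, w0   [~->-rule on 1]
3. ~<><>[](~b -> ~a), w0   [~->-rule on 1]
4. <>a, w0   [|-rule on 2 (branches; this branch)]
5. a, w1   [<>-rule on 4: fresh world w1, w0Rw1]
6. ~<>[](~b -> ~a), w1   [~<>-rule on 3 via w0Rw1]
Accessibility: w0Rw1

Yes, satisfiable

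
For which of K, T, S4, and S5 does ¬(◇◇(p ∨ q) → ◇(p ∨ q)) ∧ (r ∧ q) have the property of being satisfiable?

K

T-tableau for the formula:
1. ¬(◇◇(p ∨ q) → ◇(p ∨ q)) ∧ (r ∧ q), w0
2. ¬(◇◇(p ∨ q) → ◇(p ∨ q)), w0
3. r ∧ q, w0
4. ◇◇(p ∨ q), w0
5. ¬◇(p ∨ q), w0
6. r, w0
7. q, w0
8. ¬(p ∨ q), w0
9. ¬p, w0
10. ¬q, w0
Accessibility: w0Rw0
Branch closes: q and ¬q both at w0.
Every branch closes (one shown): unsatisfiable in T, hence also in S4, S5 (every S4/S5-frame is a T-frame).
K-tableau for the formula:
1. ¬(◇◇(p ∨ q) → ◇(p ∨ q)) ∧ (r ∧ q), w0
2. ¬(◇◇(p ∨ q) → ◇(p ∨ q)), w0
3. r ∧ q, w0
4. ◇◇(p ∨ q), w0
5. ¬◇(p ∨ q), w0
6. r, w0
7. q, w0
8. ◇(p ∨ q), w1
9. ¬(p ∨ q), w1
10. ¬p, w1
11. ¬q, w1
12. p ∨ q, w2
13. q, w2
Accessibility: w0Rw1, w1Rw2
Complete open branch: satisfiable in K.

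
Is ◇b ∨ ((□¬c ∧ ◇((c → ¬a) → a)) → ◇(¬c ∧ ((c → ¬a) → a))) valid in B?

Tableau for the negation ¬(◇b ∨ ((□¬c ∧ ◇((c → ¬a) → a)) → ◇(¬c ∧ ((c → ¬a) → a)))):
1. ¬(◇b ∨ ((□¬c ∧ ◇((c → ¬a) → a)) → ◇(¬c ∧ ((c → ¬a) → a)))), 0
2. ¬◇b, 0
3. ¬((□¬c ∧ ◇((c → ¬a) → a)) → ◇(¬c ∧ ((c → ¬a) → a))), 0
4. □¬c ∧ ◇((c → ¬a) → a), 0
5. ¬◇(¬c ∧ ((c → ¬a) → a)), 0
6. □¬c, 0
7. ◇((c → ¬a) → a), 0
8. ¬b, 0
9. ¬(¬c ∧ ((c → ¬a) → a)), 0
10. ¬c, 0
11. ¬((c → ¬a) → a), 0
12. c → ¬a, 0
13. ¬a, 0
14. (c → ¬a) → a, 1
15. ¬b, 1
16. ¬(¬c ∧ ((c → ¬a) → a)), 1
17. ¬c, 1
18. a, 1
19. ¬((c → ¬a) → a), 1
20. c → ¬a, 1
21. ¬a, 1
Accessibility: 0R0, 0R1, 1R0, 1R1
Branch closes: a and ¬a both at 1.
Every branch of the negation's tableau closes; the branch above is one of them.

Valid in B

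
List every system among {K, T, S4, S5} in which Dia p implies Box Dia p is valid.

S4-tableau for the negation not (Dia p implies Box Dia p):
1. not (Dia p implies Box Dia p), 0
2. Dia p, 0
3. not Box Dia p, 0
4. p, 1
5. not Dia p, 2
6. not p, 2
Accessibility: 0R0, 0R1, 0R2, 1R1, 2R2
Complete open branch: countermodel on an S4-frame, so not valid in S4, nor in K, T (the same frame is also a K-frame and a T-frame).
S5-tableau for the negation not (Dia p implies Box Dia p):
1. not (Dia p implies Box Dia p), 0
2. Dia p, 0
3. not Box Dia p, 0
4. p, 1
5. not Dia p, 2
6. not p, 0
7. not p, 1
Accessibility: 0R0, 0R1, 0R2, 1R0, 1R1, 1R2, 2R0, 2R1, 2R2
Branch closes: p and not p both at 1.
Every branch closes (one shown): valid in S5.

S5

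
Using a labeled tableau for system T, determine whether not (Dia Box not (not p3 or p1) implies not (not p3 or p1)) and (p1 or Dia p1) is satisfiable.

Satisfiable (open branch found)

1. not (Dia Box not (not p3 or p1) implies not (not p3 or p1)) and (p1 or Dia p1), 0
2. not (Dia Box not (not p3 or p1) implies not (not p3 or p1)), 0   [and-rule on 1]
3. p1 or Dia p1, 0   [and-rule on 1]
4. Dia Box not (not p3 or p1), 0   [neg-implies-rule on 2]
5. not p3 or p1, 0   [neg-implies-rule on 2]
6. Dia p1, 0   [or-rule on 3 (branches; this branch)]
7. p1, 0   [or-rule on 5 (branches; this branch)]
8. Box not (not p3 or p1), 1   [Dia-rule on 4: fresh world 1, 0R1]
9. not (not p3 or p1), 1   [Box-rule on 8 via 1R1]
10. p3, 1   [neg-or-rule on 9]
11. not p1, 1   [neg-or-rule on 9]
12. p1, 2   [Dia-rule on 6: fresh world 2, 0R2]
Accessibility: 0R0, 0R1, 0R2, 1R1, 2R2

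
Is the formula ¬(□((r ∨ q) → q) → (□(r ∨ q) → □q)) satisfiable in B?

Unsatisfiable (every branch closes)

1. ¬(□((r ∨ q) → q) → (□(r ∨ q) → □q)), 0
2. □((r ∨ q) → q), 0   [¬→-rule on 1]
3. ¬(□(r ∨ q) → □q), 0   [¬→-rule on 1]
4. □(r ∨ q), 0   [¬→-rule on 3]
5. ¬□q, 0   [¬→-rule on 3]
6. (r ∨ q) → q, 0   [□-rule on 2 via 0R0]
7. r ∨ q, 0   [□-rule on 4 via 0R0]
8. q, 0   [→-rule on 6 (branches; this branch)]
9. ¬q, 1   [¬□-rule on 5: fresh world 1, 0R1]
10. (r ∨ q) → q, 1   [□-rule on 2 via 0R1]
11. r ∨ q, 1   [□-rule on 4 via 0R1]
12. ¬(r ∨ q), 1   [→-rule on 10 (branches; this branch)]
13. ¬r, 1   [¬∨-rule on 12]
14. q, 1   [∨-rule on 11 (branches; this branch)]
Accessibility: 0R0, 0R1, 1R0, 1R1
Branch closes: q and ¬q both at 1.
Every branch closes; the branch above is one of them.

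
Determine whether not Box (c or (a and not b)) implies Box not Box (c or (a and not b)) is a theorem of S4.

Tableau for the negation not (not Box (c or (a and not b)) implies Box not Box (c or (a and not b))):
1. not (not Box (c or (a and not b)) implies Box not Box (c or (a and not b))), 0
2. not Box (c or (a and not b)), 0   [neg-implies-rule on 1]
3. not Box not Box (c or (a and not b)), 0   [neg-implies-rule on 1]
4. not (c or (a and not b)), 1   [neg-Box-rule on 2: fresh world 1, 0R1]
5. not c, 1   [neg-or-rule on 4]
6. not (a and not b), 1   [neg-or-rule on 4]
7. b, 1   [neg-and-rule on 6 (branches; this branch)]
8. Box (c or (a and not b)), 2   [neg-Box-rule on 3: fresh world 2, 0R2]
9. c or (a and not b), 2   [Box-rule on 8 via 2R2]
10. a and not b, 2   [or-rule on 9 (branches; this branch)]
11. a, 2   [and-rule on 10]
12. not b, 2   [and-rule on 10]
Accessibility: 0R0, 0R1, 0R2, 1R1, 2R2
The negation has an open branch (countermodel exists).

Not valid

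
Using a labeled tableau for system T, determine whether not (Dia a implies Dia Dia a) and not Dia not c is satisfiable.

No, unsatisfiable

1. not (Dia a implies Dia Dia a) and not Dia not c, u
2. not (Dia a implies Dia Dia a), u
3. not Dia not c, u
4. Dia a, u
5. not Dia Dia a, u
6. c, u
7. not Dia a, u
8. not a, u
9. a, v
10. c, v
11. not Dia a, v
12. not a, v
Accessibility: uRu, uRv, vRv
Branch closes: a and not a both at v.
Every branch closes; the branch above is one of them.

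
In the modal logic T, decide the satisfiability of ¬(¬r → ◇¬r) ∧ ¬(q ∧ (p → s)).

1. ¬(¬r → ◇¬r) ∧ ¬(q ∧ (p → s)), u
2. ¬(¬r → ◇¬r), u   [∧-rule on 1]
3. ¬(q ∧ (p → s)), u   [∧-rule on 1]
4. ¬r, u   [¬→-rule on 2]
5. ¬◇¬r, u   [¬→-rule on 2]
6. r, u   [¬◇-rule on 5 via uRu]
Accessibility: uRu
Branch closes: r and ¬r both at u.
Every branch closes; the branch above is one of them.

No, unsatisfiable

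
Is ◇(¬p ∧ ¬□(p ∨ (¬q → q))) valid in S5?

No, not valid

Tableau for the negation ¬◇(¬p ∧ ¬□(p ∨ (¬q → q))):
1. ¬◇(¬p ∧ ¬□(p ∨ (¬q → q))), u
2. ¬(¬p ∧ ¬□(p ∨ (¬q → q))), u   [¬◇-rule on 1 via uRu]
3. □(p ∨ (¬q → q)), u   [¬∧-rule on 2 (branches; this branch)]
4. p ∨ (¬q → q), u   [□-rule on 3 via uRu]
5. ¬q → q, u   [∨-rule on 4 (branches; this branch)]
6. q, u   [→-rule on 5 (branches; this branch)]
Accessibility: uRu
The negation has an open branch (countermodel exists).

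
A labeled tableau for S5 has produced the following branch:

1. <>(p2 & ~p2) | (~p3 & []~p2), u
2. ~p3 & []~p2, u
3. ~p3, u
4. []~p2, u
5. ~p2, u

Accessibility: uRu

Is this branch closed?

No atom appears with both signs at the same world.

Open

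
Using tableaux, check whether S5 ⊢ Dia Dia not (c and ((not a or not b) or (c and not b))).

No, not valid

Tableau for the negation not Dia Dia not (c and ((not a or not b) or (c and not b))):
1. not Dia Dia not (c and ((not a or not b) or (c and not b))), 0
2. not Dia not (c and ((not a or not b) or (c and not b))), 0
3. c and ((not a or not b) or (c and not b)), 0
4. c, 0
5. (not a or not b) or (c and not b), 0
6. c and not b, 0
7. not b, 0
Accessibility: 0R0
The negation has an open branch (countermodel exists).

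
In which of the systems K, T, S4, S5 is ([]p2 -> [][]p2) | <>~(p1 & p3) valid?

S4, S5

T-tableau for the negation ~(([]p2 -> [][]p2) | <>~(p1 & p3)):
1. ~(([]p2 -> [][]p2) | <>~(p1 & p3)), 0
2. ~([]p2 -> [][]p2), 0
3. ~<>~(p1 & p3), 0
4. []p2, 0
5. ~[][]p2, 0
6. p1 & p3, 0
7. p1, 0
8. p3, 0
9. p2, 0
10. ~[]p2, 1
11. p1 & p3, 1
12. p1, 1
13. p3, 1
14. p2, 1
15. ~p2, 2
Accessibility: 0R0, 0R1, 1R1, 1R2, 2R2
Complete open branch: countermodel on a T-frame, so not valid in T, nor in K (the same frame is also a K-frame).
S4-tableau for the negation ~(([]p2 -> [][]p2) | <>~(p1 & p3)):
1. ~(([]p2 -> [][]p2) | <>~(p1 & p3)), 0
2. ~([]p2 -> [][]p2), 0
3. ~<>~(p1 & p3), 0
4. []p2, 0
5. ~[][]p2, 0
6. p1 & p3, 0
7. p1, 0
8. p3, 0
9. p2, 0
10. ~[]p2, 1
11. p1 & p3, 1
12. p1, 1
13. p3, 1
14. p2, 1
15. ~p2, 2
16. p1 & p3, 2
17. p1, 2
18. p3, 2
19. p2, 2
Accessibility: 0R0, 0R1, 0R2, 1R1, 1R2, 2R2
Branch closes: p2 and ~p2 both at 2.
Every branch closes (one shown): valid in S4, hence also in S5 (every theorem of S4 is a theorem of S5).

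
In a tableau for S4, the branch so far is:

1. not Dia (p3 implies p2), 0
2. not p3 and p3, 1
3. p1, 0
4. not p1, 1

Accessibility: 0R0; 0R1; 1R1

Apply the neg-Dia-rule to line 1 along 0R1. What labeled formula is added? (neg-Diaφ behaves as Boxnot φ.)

not (p3 implies p2), 1

neg-Diaφ behaves as Boxnot φ: propagate the negated body to each accessible world.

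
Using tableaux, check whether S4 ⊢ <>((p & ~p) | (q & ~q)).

Not valid

Tableau for the negation ~<>((p & ~p) | (q & ~q)):
1. ~<>((p & ~p) | (q & ~q)), u
2. ~((p & ~p) | (q & ~q)), u
3. ~(p & ~p), u
4. ~(q & ~q), u
5. p, u
6. q, u
Accessibility: uRu
The negation has an open branch (countermodel exists).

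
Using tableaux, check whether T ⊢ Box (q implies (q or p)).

Valid

Tableau for the negation not Box (q implies (q or p)):
1. not Box (q implies (q or p)), 0
2. not (q implies (q or p)), 1
3. q, 1
4. not (q or p), 1
5. not q, 1
6. not p, 1
Accessibility: 0R0, 0R1, 1R1
Branch closes: q and not q both at 1.
All branches of the negation close; one closing branch shown above.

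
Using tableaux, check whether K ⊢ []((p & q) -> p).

Valid

Tableau for the negation ~[]((p & q) -> p):
1. ~[]((p & q) -> p), w0
2. ~((p & q) -> p), w1   [~[]-rule on 1: fresh world w1, w0Rw1]
3. p & q, w1   [~->-rule on 2]
4. ~p, w1   [~->-rule on 2]
5. p, w1   [&-rule on 3]
6. q, w1   [&-rule on 3]
Accessibility: w0Rw1
Branch closes: p and ~p both at w1.
Every branch of the negation's tableau closes; the branch above is one of them.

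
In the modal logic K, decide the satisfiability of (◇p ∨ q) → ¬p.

1. (◇p ∨ q) → ¬p, u
2. ¬p, u   [→-rule on 1 (branches; this branch)]

Yes, satisfiable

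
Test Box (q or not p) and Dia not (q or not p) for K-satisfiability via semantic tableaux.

1. Box (q or not p) and Dia not (q or not p), w0
2. Box (q or not p), w0
3. Dia not (q or not p), w0
4. not (q or not p), w1
5. not q, w1
6. p, w1
7. q or not p, w1
8. not p, w1
Accessibility: w0Rw1
Branch closes: p and not p both at w1.
All branches of the tableau close; one closing branch shown above.

No, unsatisfiable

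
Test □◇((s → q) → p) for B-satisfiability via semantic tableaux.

Satisfiable

1. □◇((s → q) → p), u
2. ◇((s → q) → p), u
3. (s → q) → p, v
4. ◇((s → q) → p), v
5. p, v
6. (s → q) → p, w
7. p, w
Accessibility: uRu, uRv, vRu, vRv, vRw, wRv, wRw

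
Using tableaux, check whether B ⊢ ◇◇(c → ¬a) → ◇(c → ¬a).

Tableau for the negation ¬(◇◇(c → ¬a) → ◇(c → ¬a)):
1. ¬(◇◇(c → ¬a) → ◇(c → ¬a)), 0
2. ◇◇(c → ¬a), 0
3. ¬◇(c → ¬a), 0
4. ¬(c → ¬a), 0
5. c, 0
6. a, 0
7. ◇(c → ¬a), 1
8. ¬(c → ¬a), 1
9. c, 1
10. a, 1
11. c → ¬a, 2
12. ¬a, 2
Accessibility: 0R0, 0R1, 1R0, 1R1, 1R2, 2R1, 2R2
The negation has an open branch (countermodel exists).

Not valid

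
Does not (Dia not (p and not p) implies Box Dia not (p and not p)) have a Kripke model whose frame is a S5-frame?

Unsatisfiable (every branch closes)

1. not (Dia not (p and not p) implies Box Dia not (p and not p)), u
2. Dia not (p and not p), u
3. not Box Dia not (p and not p), u
4. not (p and not p), v
5. p, v
6. not Dia not (p and not p), w
7. p and not p, u
8. p, u
9. not p, u
Accessibility: uRu, uRv, uRw, vRu, vRv, vRw, wRu, wRv, wRw
Branch closes: p and not p both at u.
(One branch shown.) All branches close.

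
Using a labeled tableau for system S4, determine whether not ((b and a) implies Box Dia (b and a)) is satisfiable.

1. not ((b and a) implies Box Dia (b and a)), u
2. b and a, u   [neg-implies-rule on 1]
3. not Box Dia (b and a), u   [neg-implies-rule on 1]
4. b, u   [and-rule on 2]
5. a, u   [and-rule on 2]
6. not Dia (b and a), v   [neg-Box-rule on 3: fresh world v, uRv]
7. not (b and a), v   [neg-Dia-rule on 6 via vRv]
8. not a, v   [neg-and-rule on 7 (branches; this branch)]
Accessibility: uRu, uRv, vRv

Satisfiable (open branch found)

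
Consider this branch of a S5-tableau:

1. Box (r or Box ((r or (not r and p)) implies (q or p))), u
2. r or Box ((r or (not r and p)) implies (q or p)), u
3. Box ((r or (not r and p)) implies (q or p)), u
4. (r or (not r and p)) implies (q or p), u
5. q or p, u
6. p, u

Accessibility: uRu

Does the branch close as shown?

Not closed

No world carries both an atom and its negation.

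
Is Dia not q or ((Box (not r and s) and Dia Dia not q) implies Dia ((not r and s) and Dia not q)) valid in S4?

Valid in S4

Tableau for the negation not (Dia not q or ((Box (not r and s) and Dia Dia not q) implies Dia ((not r and s) and Dia not q))):
1. not (Dia not q or ((Box (not r and s) and Dia Dia not q) implies Dia ((not r and s) and Dia not q))), u
2. not Dia not q, u
3. not ((Box (not r and s) and Dia Dia not q) implies Dia ((not r and s) and Dia not q)), u
4. Box (not r and s) and Dia Dia not q, u
5. not Dia ((not r and s) and Dia not q), u
6. Box (not r and s), u
7. Dia Dia not q, u
8. q, u
9. not ((not r and s) and Dia not q), u
10. not r and s, u
11. not r, u
12. s, u
13. Dia not q, v
14. q, v
15. not ((not r and s) and Dia not q), v
16. not r and s, v
17. not r, v
18. s, v
19. not Dia not q, v
20. not q, w
21. q, w
Accessibility: uRu, uRv, uRw, vRv, vRw, wRw
Branch closes: q and not q both at w.
Every branch of the negation's tableau closes; the branch above is one of them.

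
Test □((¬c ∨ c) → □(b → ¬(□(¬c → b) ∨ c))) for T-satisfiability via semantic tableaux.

Yes, satisfiable

1. □((¬c ∨ c) → □(b → ¬(□(¬c → b) ∨ c))), 0
2. (¬c ∨ c) → □(b → ¬(□(¬c → b) ∨ c)), 0
3. □(b → ¬(□(¬c → b) ∨ c)), 0
4. b → ¬(□(¬c → b) ∨ c), 0
5. ¬(□(¬c → b) ∨ c), 0
6. ¬□(¬c → b), 0
7. ¬c, 0
8. ¬(¬c → b), 1
9. ¬c, 1
10. ¬b, 1
11. (¬c ∨ c) → □(b → ¬(□(¬c → b) ∨ c)), 1
12. b → ¬(□(¬c → b) ∨ c), 1
13. □(b → ¬(□(¬c → b) ∨ c)), 1
14. ¬(□(¬c → b) ∨ c), 1
15. ¬□(¬c → b), 1
16. ¬(¬c → b), 2
17. ¬c, 2
18. ¬b, 2
19. b → ¬(□(¬c → b) ∨ c), 2
20. ¬(□(¬c → b) ∨ c), 2
21. ¬□(¬c → b), 2
22. ¬(¬c → b), 3
23. ¬c, 3
24. ¬b, 3
Accessibility: 0R0, 0R1, 1R1, 1R2, 2R2, 2R3, 3R3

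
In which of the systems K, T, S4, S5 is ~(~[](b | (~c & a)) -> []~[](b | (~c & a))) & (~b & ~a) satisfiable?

S5-tableau for the formula:
1. ~(~[](b | (~c & a)) -> []~[](b | (~c & a))) & (~b & ~a), w0
2. ~(~[](b | (~c & a)) -> []~[](b | (~c & a))), w0   [&-rule on 1]
3. ~b & ~a, w0   [&-rule on 1]
4. ~[](b | (~c & a)), w0   [~->-rule on 2]
5. ~[]~[](b | (~c & a)), w0   [~->-rule on 2]
6. ~b, w0   [&-rule on 3]
7. ~a, w0   [&-rule on 3]
8. ~(b | (~c & a)), w1   [~[]-rule on 4: fresh world w1, w0Rw1]
9. ~b, w1   [~|-rule on 8]
10. ~(~c & a), w1   [~|-rule on 8]
11. ~a, w1   [~&-rule on 10 (branches; this branch)]
12. [](b | (~c & a)), w2   [~[]-rule on 5: fresh world w2, w0Rw2]
13. b | (~c & a), w0   [[]-rule on 12 via w2Rw0]
14. b | (~c & a), w1   [[]-rule on 12 via w2Rw1]
15. b | (~c & a), w2   [[]-rule on 12 via w2Rw2]
16. ~c & a, w0   [|-rule on 13 (branches; this branch)]
17. ~c, w0   [&-rule on 16]
18. a, w0   [&-rule on 16]
Accessibility: w0Rw0, w0Rw1, w0Rw2, w1Rw0, w1Rw1, w1Rw2, w2Rw0, w2Rw1, w2Rw2
Branch closes: a and ~a both at w0.
Every branch closes (one shown): unsatisfiable in S5.
S4-tableau for the formula:
1. ~(~[](b | (~c & a)) -> []~[](b | (~c & a))) & (~b & ~a), w0
2. ~(~[](b | (~c & a)) -> []~[](b | (~c & a))), w0   [&-rule on 1]
3. ~b & ~a, w0   [&-rule on 1]
4. ~[](b | (~c & a)), w0   [~->-rule on 2]
5. ~[]~[](b | (~c & a)), w0   [~->-rule on 2]
6. ~b, w0   [&-rule on 3]
7. ~a, w0   [&-rule on 3]
8. ~(b | (~c & a)), w1   [~[]-rule on 4: fresh world w1, w0Rw1]
9. ~b, w1   [~|-rule on 8]
10. ~(~c & a), w1   [~|-rule on 8]
11. ~a, w1   [~&-rule on 10 (branches; this branch)]
12. [](b | (~c & a)), w2   [~[]-rule on 5: fresh world w2, w0Rw2]
13. b | (~c & a), w2   [[]-rule on 12 via w2Rw2]
14. ~c & a, w2   [|-rule on 13 (branches; this branch)]
15. ~c, w2   [&-rule on 14]
16. a, w2   [&-rule on 14]
Accessibility: w0Rw0, w0Rw1, w0Rw2, w1Rw1, w2Rw2
Complete open branch: satisfiable in S4, hence also in K, T (this S4-model is also a K-model and a T-model).

K, T, S4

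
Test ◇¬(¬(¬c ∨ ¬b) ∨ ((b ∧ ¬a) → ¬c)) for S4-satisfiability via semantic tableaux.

Unsatisfiable (every branch closes)

1. ◇¬(¬(¬c ∨ ¬b) ∨ ((b ∧ ¬a) → ¬c)), 0
2. ¬(¬(¬c ∨ ¬b) ∨ ((b ∧ ¬a) → ¬c)), 1
3. ¬c ∨ ¬b, 1
4. ¬((b ∧ ¬a) → ¬c), 1
5. b ∧ ¬a, 1
6. c, 1
7. b, 1
8. ¬a, 1
9. ¬b, 1
Accessibility: 0R0, 0R1, 1R1
Branch closes: b and ¬b both at 1.
Every branch closes; the branch above is one of them.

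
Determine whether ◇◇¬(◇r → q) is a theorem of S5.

No, not valid

Tableau for the negation ¬◇◇¬(◇r → q):
1. ¬◇◇¬(◇r → q), w0
2. ¬◇¬(◇r → q), w0   [¬◇-rule on 1 via w0Rw0]
3. ◇r → q, w0   [¬◇-rule on 2 via w0Rw0]
4. q, w0   [→-rule on 3 (branches; this branch)]
Accessibility: w0Rw0
The negation has an open branch (countermodel exists).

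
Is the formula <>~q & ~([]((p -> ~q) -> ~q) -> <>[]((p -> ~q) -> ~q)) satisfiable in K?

1. <>~q & ~([]((p -> ~q) -> ~q) -> <>[]((p -> ~q) -> ~q)), u
2. <>~q, u
3. ~([]((p -> ~q) -> ~q) -> <>[]((p -> ~q) -> ~q)), u
4. []((p -> ~q) -> ~q), u
5. ~<>[]((p -> ~q) -> ~q), u
6. ~q, v
7. (p -> ~q) -> ~q, v
8. ~[]((p -> ~q) -> ~q), v
9. ~((p -> ~q) -> ~q), w
10. p -> ~q, w
11. q, w
12. ~p, w
Accessibility: uRv, vRw

Satisfiable (open branch found)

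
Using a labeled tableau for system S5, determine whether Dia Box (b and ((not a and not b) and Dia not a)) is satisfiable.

Unsatisfiable (every branch closes)

1. Dia Box (b and ((not a and not b) and Dia not a)), 0
2. Box (b and ((not a and not b) and Dia not a)), 1   [Dia-rule on 1: fresh world 1, 0R1]
3. b and ((not a and not b) and Dia not a), 0   [Box-rule on 2 via 1R0]
4. b, 0   [and-rule on 3]
5. (not a and not b) and Dia not a, 0   [and-rule on 3]
6. not a and not b, 0   [and-rule on 5]
7. Dia not a, 0   [and-rule on 5]
8. not a, 0   [and-rule on 6]
9. not b, 0   [and-rule on 6]
Accessibility: 0R0, 0R1, 1R0, 1R1
Branch closes: b and not b both at 0.
All branches of the tableau close; one closing branch shown above.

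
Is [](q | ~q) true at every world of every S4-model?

Yes, valid

Tableau for the negation ~[](q | ~q):
1. ~[](q | ~q), u
2. ~(q | ~q), v   [~[]-rule on 1: fresh world v, uRv]
3. ~q, v   [~|-rule on 2]
4. q, v   [~|-rule on 2]
Accessibility: uRu, uRv, vRv
Branch closes: q and ~q both at v.
Every branch of the negation's tableau closes; the branch above is one of them.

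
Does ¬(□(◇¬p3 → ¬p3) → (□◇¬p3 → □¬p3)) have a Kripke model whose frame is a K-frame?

No, unsatisfiable

1. ¬(□(◇¬p3 → ¬p3) → (□◇¬p3 → □¬p3)), 0
2. □(◇¬p3 → ¬p3), 0
3. ¬(□◇¬p3 → □¬p3), 0
4. □◇¬p3, 0
5. ¬□¬p3, 0
6. p3, 1
7. ◇¬p3 → ¬p3, 1
8. ◇¬p3, 1
9. ¬◇¬p3, 1
10. ¬p3, 2
11. p3, 2
Accessibility: 0R1, 1R2
Branch closes: p3 and ¬p3 both at 2.
All branches of the tableau close; one closing branch shown above.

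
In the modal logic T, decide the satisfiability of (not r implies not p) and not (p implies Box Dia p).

Yes, satisfiable

1. (not r implies not p) and not (p implies Box Dia p), u
2. not r implies not p, u
3. not (p implies Box Dia p), u
4. p, u
5. not Box Dia p, u
6. r, u
7. not Dia p, v
8. not p, v
Accessibility: uRu, uRv, vRv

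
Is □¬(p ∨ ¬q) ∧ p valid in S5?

Invalid (countermodel exists)

Tableau for the negation ¬(□¬(p ∨ ¬q) ∧ p):
1. ¬(□¬(p ∨ ¬q) ∧ p), u
2. ¬p, u
Accessibility: uRu
The negation has an open branch (countermodel exists).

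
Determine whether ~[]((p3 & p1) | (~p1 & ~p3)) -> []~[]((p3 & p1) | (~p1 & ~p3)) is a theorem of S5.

Tableau for the negation ~(~[]((p3 & p1) | (~p1 & ~p3)) -> []~[]((p3 & p1) | (~p1 & ~p3))):
1. ~(~[]((p3 & p1) | (~p1 & ~p3)) -> []~[]((p3 & p1) | (~p1 & ~p3))), 0
2. ~[]((p3 & p1) | (~p1 & ~p3)), 0
3. ~[]~[]((p3 & p1) | (~p1 & ~p3)), 0
4. ~((p3 & p1) | (~p1 & ~p3)), 1
5. ~(p3 & p1), 1
6. ~(~p1 & ~p3), 1
7. ~p1, 1
8. p3, 1
9. []((p3 & p1) | (~p1 & ~p3)), 2
10. (p3 & p1) | (~p1 & ~p3), 0
11. (p3 & p1) | (~p1 & ~p3), 1
12. (p3 & p1) | (~p1 & ~p3), 2
13. ~p1 & ~p3, 0
14. ~p1, 0
15. ~p3, 0
16. ~p1 & ~p3, 1
17. ~p3, 1
Accessibility: 0R0, 0R1, 0R2, 1R0, 1R1, 1R2, 2R0, 2R1, 2R2
Branch closes: p3 and ~p3 both at 1.
Every branch of the negation's tableau closes; the branch above is one of them.

Valid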